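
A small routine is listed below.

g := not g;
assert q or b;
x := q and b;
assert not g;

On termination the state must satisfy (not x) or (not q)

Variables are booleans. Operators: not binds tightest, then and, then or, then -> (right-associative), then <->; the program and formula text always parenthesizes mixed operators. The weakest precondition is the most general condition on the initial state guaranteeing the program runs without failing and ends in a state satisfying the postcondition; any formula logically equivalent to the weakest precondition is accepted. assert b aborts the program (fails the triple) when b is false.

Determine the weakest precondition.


Working backward. After the program, (not x) or (not q) must hold.
Before assert not g: (not g) and ((not x) or (not q))
Before x := q and b: (not g) and ((not (q and b)) or (not q))
Before assert q or b: (q or b) and (not g) and ((not (q and b)) or (not q))
Before g := not g: (q or b) and g and ((not (q and b)) or (not q))
Answer: WP = (q or b) and g and ((not (q and b)) or (not q))


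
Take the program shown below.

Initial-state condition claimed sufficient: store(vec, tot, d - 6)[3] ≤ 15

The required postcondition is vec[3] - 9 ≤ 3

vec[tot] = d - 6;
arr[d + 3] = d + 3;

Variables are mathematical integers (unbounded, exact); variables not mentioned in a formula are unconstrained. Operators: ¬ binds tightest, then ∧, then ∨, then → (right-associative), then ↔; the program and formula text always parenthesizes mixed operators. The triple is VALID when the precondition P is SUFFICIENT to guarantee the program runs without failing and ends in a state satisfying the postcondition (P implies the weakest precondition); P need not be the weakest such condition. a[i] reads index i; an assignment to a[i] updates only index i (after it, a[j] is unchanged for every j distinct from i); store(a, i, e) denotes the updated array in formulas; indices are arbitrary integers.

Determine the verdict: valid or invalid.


Working backward. After the program, the postcondition vec[3] - 9 ≤ 3 must hold; in canonical form it is vec[3] ≤ 12.
Before arr[d + 3] := d + 3: vec[3] ≤ 12
Before vec[tot] := d - 6: store(vec, tot, d - 6)[3] ≤ 12
The weakest precondition is store(vec, tot, d - 6)[3] ≤ 12.
Check whether store(vec, tot, d - 6)[3] ≤ 15 implies it.
Countermodel: at the initial state d = 19, tot = 0, vec = {[0] = 13, [3] = 13, elsewhere 13}, the precondition holds but the weakest precondition fails.
Answer: invalid


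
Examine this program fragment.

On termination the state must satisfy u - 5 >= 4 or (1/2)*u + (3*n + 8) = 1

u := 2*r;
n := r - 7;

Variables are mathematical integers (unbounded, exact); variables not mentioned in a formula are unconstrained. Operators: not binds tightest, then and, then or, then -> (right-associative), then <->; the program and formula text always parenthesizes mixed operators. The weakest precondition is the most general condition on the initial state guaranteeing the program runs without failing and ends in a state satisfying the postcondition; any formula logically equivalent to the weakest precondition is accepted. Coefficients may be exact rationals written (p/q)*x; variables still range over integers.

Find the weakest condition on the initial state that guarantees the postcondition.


Working backward. After the program, the postcondition u - 5 >= 4 or (1/2)*u + (3*n + 8) = 1 must hold; in canonical form it is u >= 9 or 3*n + (1/2)*u = -7.
Before n := r - 7: u >= 9 or 3*r + (1/2)*u = 14
Before u := 2*r: 2*r >= 9 or 4*r = 14
Answer: WP = 2*r >= 9 or 4*r = 14


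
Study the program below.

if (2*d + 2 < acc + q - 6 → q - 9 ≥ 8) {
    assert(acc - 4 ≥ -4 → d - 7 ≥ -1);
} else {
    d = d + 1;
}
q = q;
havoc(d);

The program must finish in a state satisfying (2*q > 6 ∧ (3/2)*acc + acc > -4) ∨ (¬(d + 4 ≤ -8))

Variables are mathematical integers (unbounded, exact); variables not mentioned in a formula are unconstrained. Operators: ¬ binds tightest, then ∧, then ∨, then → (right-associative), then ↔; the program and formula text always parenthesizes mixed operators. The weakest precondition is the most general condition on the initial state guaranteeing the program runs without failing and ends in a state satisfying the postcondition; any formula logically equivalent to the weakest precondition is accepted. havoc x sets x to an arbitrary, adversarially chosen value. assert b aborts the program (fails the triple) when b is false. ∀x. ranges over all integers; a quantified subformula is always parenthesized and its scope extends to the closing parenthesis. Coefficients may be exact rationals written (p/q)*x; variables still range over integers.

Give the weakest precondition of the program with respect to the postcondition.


Working backward. After the program, the postcondition (2*q > 6 ∧ (3/2)*acc + acc > -4) ∨ (¬(d + 4 ≤ -8)) must hold; in canonical form it is (2*q > 6 ∧ (5/2)*acc > -4) ∨ (¬(d ≤ -12)).
Before havoc d: ∀d_1. ((2*q > 6 ∧ (5/2)*acc > -4) ∨ (¬(d_1 ≤ -12)))
Before q := q: ∀d_1. ((2*q > 6 ∧ (5/2)*acc > -4) ∨ (¬(d_1 ≤ -12)))
Then branch requires (acc ≥ 0 → d ≥ 6) ∧ (∀d_1. ((2*q > 6 ∧ (5/2)*acc > -4) ∨ (¬(d_1 ≤ -12)))); else branch requires ∀d_1. ((2*q > 6 ∧ (5/2)*acc > -4) ∨ (¬(d_1 ≤ -12))).
Before the if: ((2*d < acc + q - 8 → q ≥ 17) → ((acc ≥ 0 → d ≥ 6) ∧ (∀d_1. ((2*q > 6 ∧ (5/2)*acc > -4) ∨ (¬(d_1 ≤ -12)))))) ∧ ((¬(2*d < acc + q - 8 → q ≥ 17)) → (∀d_1. ((2*q > 6 ∧ (5/2)*acc > -4) ∨ (¬(d_1 ≤ -12)))))
Answer: WP = ((2*d < acc + q - 8 → q ≥ 17) → ((acc ≥ 0 → d ≥ 6) ∧ (∀d_1. ((2*q > 6 ∧ (5/2)*acc > -4) ∨ (¬(d_1 ≤ -12)))))) ∧ ((¬(2*d < acc + q - 8 → q ≥ 17)) → (∀d_1. ((2*q > 6 ∧ (5/2)*acc > -4) ∨ (¬(d_1 ≤ -12)))))


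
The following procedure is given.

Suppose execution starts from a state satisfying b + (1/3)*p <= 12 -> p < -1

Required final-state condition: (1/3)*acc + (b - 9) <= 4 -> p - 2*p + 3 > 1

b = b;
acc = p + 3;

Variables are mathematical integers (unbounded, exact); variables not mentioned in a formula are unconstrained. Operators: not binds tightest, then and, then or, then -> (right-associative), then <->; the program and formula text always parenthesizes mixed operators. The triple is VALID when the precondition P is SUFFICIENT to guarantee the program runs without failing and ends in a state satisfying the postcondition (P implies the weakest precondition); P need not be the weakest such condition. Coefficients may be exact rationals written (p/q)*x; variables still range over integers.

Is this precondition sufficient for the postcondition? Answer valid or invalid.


Working backward. After the program, the postcondition (1/3)*acc + (b - 9) <= 4 -> p - 2*p + 3 > 1 must hold; in canonical form it is (1/3)*acc + b <= 13 -> p < 2.
Before acc := p + 3: b + (1/3)*p <= 12 -> p < 2
Before b := b: b + (1/3)*p <= 12 -> p < 2
The weakest precondition is b + (1/3)*p <= 12 -> p < 2.
Check whether b + (1/3)*p <= 12 -> p < -1 implies it.
Every state satisfying the precondition satisfies the weakest precondition: the implication holds.
Answer: valid


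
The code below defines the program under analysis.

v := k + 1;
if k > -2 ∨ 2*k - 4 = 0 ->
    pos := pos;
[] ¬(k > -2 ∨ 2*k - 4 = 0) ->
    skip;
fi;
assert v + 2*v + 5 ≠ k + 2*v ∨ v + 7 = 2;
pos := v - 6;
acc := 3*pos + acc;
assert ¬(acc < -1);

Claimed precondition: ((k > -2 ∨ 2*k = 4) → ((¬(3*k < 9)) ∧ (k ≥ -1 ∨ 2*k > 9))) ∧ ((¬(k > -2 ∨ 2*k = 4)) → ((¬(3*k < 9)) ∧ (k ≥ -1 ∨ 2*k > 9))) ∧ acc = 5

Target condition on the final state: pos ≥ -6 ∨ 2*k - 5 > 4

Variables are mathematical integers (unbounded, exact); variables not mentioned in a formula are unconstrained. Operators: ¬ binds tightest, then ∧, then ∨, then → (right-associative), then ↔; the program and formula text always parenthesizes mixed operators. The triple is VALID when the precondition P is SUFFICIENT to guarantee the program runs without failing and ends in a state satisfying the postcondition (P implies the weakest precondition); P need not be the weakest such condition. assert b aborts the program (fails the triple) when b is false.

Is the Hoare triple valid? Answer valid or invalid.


Working backward. After the program, the postcondition pos ≥ -6 ∨ 2*k - 5 > 4 must hold; in canonical form it is pos ≥ -6 ∨ 2*k > 9.
Before assert ¬(acc < -1): (¬(acc < -1)) ∧ (pos ≥ -6 ∨ 2*k > 9)
Before acc := 3*pos + acc: (¬(acc + 3*pos < -1)) ∧ (pos ≥ -6 ∨ 2*k > 9)
Before pos := v - 6: (¬(acc + 3*v < 17)) ∧ (v ≥ 0 ∨ 2*k > 9)
Before assert v + 2*v + 5 ≠ k + 2*v ∨ v + 7 = 2: (v ≠ k - 5 ∨ v = -5) ∧ (¬(acc + 3*v < 17)) ∧ (v ≥ 0 ∨ 2*k > 9)
Then branch requires (v ≠ k - 5 ∨ v = -5) ∧ (¬(acc + 3*v < 17)) ∧ (v ≥ 0 ∨ 2*k > 9); else branch requires (v ≠ k - 5 ∨ v = -5) ∧ (¬(acc + 3*v < 17)) ∧ (v ≥ 0 ∨ 2*k > 9).
Before the if: ((k > -2 ∨ 2*k = 4) → ((v ≠ k - 5 ∨ v = -5) ∧ (¬(acc + 3*v < 17)) ∧ (v ≥ 0 ∨ 2*k > 9))) ∧ ((¬(k > -2 ∨ 2*k = 4)) → ((v ≠ k - 5 ∨ v = -5) ∧ (¬(acc + 3*v < 17)) ∧ (v ≥ 0 ∨ 2*k > 9)))
Before v := k + 1: ((k > -2 ∨ 2*k = 4) → ((¬(acc + 3*k < 14)) ∧ (k ≥ -1 ∨ 2*k > 9))) ∧ ((¬(k > -2 ∨ 2*k = 4)) → ((¬(acc + 3*k < 14)) ∧ (k ≥ -1 ∨ 2*k > 9)))
The weakest precondition is ((k > -2 ∨ 2*k = 4) → ((¬(acc + 3*k < 14)) ∧ (k ≥ -1 ∨ 2*k > 9))) ∧ ((¬(k > -2 ∨ 2*k = 4)) → ((¬(acc + 3*k < 14)) ∧ (k ≥ -1 ∨ 2*k > 9))).
Check whether ((k > -2 ∨ 2*k = 4) → ((¬(3*k < 9)) ∧ (k ≥ -1 ∨ 2*k > 9))) ∧ ((¬(k > -2 ∨ 2*k = 4)) → ((¬(3*k < 9)) ∧ (k ≥ -1 ∨ 2*k > 9))) ∧ acc = 5 implies it.
Every state satisfying the precondition satisfies the weakest precondition: the implication holds.
Answer: valid


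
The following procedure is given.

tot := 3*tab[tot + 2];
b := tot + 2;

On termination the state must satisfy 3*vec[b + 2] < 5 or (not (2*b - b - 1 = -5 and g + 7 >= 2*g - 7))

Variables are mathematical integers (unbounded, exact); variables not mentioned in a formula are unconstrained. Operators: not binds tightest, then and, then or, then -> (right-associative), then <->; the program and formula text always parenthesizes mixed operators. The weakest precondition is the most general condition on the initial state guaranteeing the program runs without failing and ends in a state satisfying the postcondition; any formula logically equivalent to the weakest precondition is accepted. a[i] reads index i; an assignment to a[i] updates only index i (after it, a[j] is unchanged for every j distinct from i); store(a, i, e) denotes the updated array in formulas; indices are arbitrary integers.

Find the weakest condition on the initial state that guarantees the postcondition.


Working backward. After the program, the postcondition 3*vec[b + 2] < 5 or (not (2*b - b - 1 = -5 and g + 7 >= 2*g - 7)) must hold; in canonical form it is 3*vec[b + 2] < 5 or (not (b = -4 and g <= 14)).
Before b := tot + 2: 3*vec[tot + 4] < 5 or (not (tot = -6 and g <= 14))
Before tot := 3*tab[tot + 2]: 3*vec[3*tab[tot + 2] + 4] < 5 or (not (3*tab[tot + 2] = -6 and g <= 14))
Answer: WP = 3*vec[3*tab[tot + 2] + 4] < 5 or (not (3*tab[tot + 2] = -6 and g <= 14))


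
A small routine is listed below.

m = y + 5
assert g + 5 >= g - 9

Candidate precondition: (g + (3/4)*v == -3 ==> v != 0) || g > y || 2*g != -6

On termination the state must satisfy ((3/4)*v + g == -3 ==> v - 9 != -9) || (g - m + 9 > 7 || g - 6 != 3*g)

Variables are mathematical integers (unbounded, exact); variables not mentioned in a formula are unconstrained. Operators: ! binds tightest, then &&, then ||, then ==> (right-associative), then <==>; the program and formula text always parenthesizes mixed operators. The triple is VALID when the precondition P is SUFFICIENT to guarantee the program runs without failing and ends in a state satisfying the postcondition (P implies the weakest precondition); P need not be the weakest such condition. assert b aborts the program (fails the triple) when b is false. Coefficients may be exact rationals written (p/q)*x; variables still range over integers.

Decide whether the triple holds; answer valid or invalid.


Working backward. After the program, the postcondition ((3/4)*v + g == -3 ==> v - 9 != -9) || (g - m + 9 > 7 || g - 6 != 3*g) must hold; in canonical form it is (g + (3/4)*v == -3 ==> v != 0) || g > m - 2 || 2*g != -6.
Before assert g + 5 >= g - 9: (g + (3/4)*v == -3 ==> v != 0) || g > m - 2 || 2*g != -6
Before m := y + 5: (g + (3/4)*v == -3 ==> v != 0) || g > y + 3 || 2*g != -6
The weakest precondition is (g + (3/4)*v == -3 ==> v != 0) || g > y + 3 || 2*g != -6.
Check whether (g + (3/4)*v == -3 ==> v != 0) || g > y || 2*g != -6 implies it.
Countermodel: at the initial state g = -3, v = 0, y = -6, the precondition holds but the weakest precondition fails.
Answer: invalid


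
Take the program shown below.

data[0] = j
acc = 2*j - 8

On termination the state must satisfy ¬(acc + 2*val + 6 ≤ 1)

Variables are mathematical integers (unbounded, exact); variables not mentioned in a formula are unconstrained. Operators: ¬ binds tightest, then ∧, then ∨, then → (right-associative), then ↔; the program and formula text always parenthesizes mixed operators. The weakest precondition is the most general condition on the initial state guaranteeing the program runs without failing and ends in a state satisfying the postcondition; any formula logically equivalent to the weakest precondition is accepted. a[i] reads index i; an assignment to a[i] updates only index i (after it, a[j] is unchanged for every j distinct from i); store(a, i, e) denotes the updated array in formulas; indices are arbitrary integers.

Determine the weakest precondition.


Working backward. After the program, the postcondition ¬(acc + 2*val + 6 ≤ 1) must hold; in canonical form it is ¬(acc + 2*val ≤ -5).
Before acc := 2*j - 8: ¬(2*j + 2*val ≤ 3)
Before data[0] := j: ¬(2*j + 2*val ≤ 3)
Answer: WP = ¬(2*j + 2*val ≤ 3)


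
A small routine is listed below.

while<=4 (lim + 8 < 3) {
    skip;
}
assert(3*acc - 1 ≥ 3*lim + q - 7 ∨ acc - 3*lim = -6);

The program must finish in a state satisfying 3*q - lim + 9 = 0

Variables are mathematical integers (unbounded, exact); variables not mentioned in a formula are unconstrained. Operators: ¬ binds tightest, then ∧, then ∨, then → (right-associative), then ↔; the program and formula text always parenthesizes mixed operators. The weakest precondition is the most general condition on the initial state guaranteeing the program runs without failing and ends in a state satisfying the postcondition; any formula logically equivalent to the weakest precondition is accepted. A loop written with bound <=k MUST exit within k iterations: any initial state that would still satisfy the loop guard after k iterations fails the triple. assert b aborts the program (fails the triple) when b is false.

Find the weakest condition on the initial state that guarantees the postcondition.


Working backward. After the program, the postcondition 3*q - lim + 9 = 0 must hold; in canonical form it is 3*q = lim - 9.
Before assert 3*acc - 1 ≥ 3*lim + q - 7 ∨ acc - 3*lim = -6: (3*acc ≥ 3*lim + q - 6 ∨ acc = 3*lim - 6) ∧ 3*q = lim - 9
Before the loop (bound <=4), unroll the exhaustion recursion (WP_0 = exit-now case; WP_j = one more guarded iteration, up to j = 4):
  WP_0: (¬(lim < -5)) ∧ (3*acc ≥ 3*lim + q - 6 ∨ acc = 3*lim - 6) ∧ 3*q = lim - 9
  WP_1: (lim < -5 → ((¬(lim < -5)) ∧ (3*acc ≥ 3*lim + q - 6 ∨ acc = 3*lim - 6) ∧ 3*q = lim - 9)) ∧ ((¬(lim < -5)) → ((3*acc ≥ 3*lim + q - 6 ∨ acc = 3*lim - 6) ∧ 3*q = lim - 9))
  WP_2: (lim < -5 → ((lim < -5 → ((¬(lim < -5)) ∧ (3*acc ≥ 3*lim + q - 6 ∨ acc = 3*lim - 6) ∧ 3*q = lim - 9)) ∧ ((¬(lim < -5)) → ((3*acc ≥ 3*lim + q - 6 ∨ acc = 3*lim - 6) ∧ 3*q = lim - 9)))) ∧ ((¬(lim < -5)) → ((3*acc ≥ 3*lim + q - 6 ∨ acc = 3*lim - 6) ∧ 3*q = lim - 9))
  WP_3: (lim < -5 → ((lim < -5 → ((lim < -5 → ((¬(lim < -5)) ∧ (3*acc ≥ 3*lim + q - 6 ∨ acc = 3*lim - 6) ∧ 3*q = lim - 9)) ∧ ((¬(lim < -5)) → ((3*acc ≥ 3*lim + q - 6 ∨ acc = 3*lim - 6) ∧ 3*q = lim - 9)))) ∧ ((¬(lim < -5)) → ((3*acc ≥ 3*lim + q - 6 ∨ acc = 3*lim - 6) ∧ 3*q = lim - 9)))) ∧ ((¬(lim < -5)) → ((3*acc ≥ 3*lim + q - 6 ∨ acc = 3*lim - 6) ∧ 3*q = lim - 9))
  WP_4: (lim < -5 → ((lim < -5 → ((lim < -5 → ((lim < -5 → ((¬(lim < -5)) ∧ (3*acc ≥ 3*lim + q - 6 ∨ acc = 3*lim - 6) ∧ 3*q = lim - 9)) ∧ ((¬(lim < -5)) → ((3*acc ≥ 3*lim + q - 6 ∨ acc = 3*lim - 6) ∧ 3*q = lim - 9)))) ∧ ((¬(lim < -5)) → ((3*acc ≥ 3*lim + q - 6 ∨ acc = 3*lim - 6) ∧ 3*q = lim - 9)))) ∧ ((¬(lim < -5)) → ((3*acc ≥ 3*lim + q - 6 ∨ acc = 3*lim - 6) ∧ 3*q = lim - 9)))) ∧ ((¬(lim < -5)) → ((3*acc ≥ 3*lim + q - 6 ∨ acc = 3*lim - 6) ∧ 3*q = lim - 9))
So before the loop: (lim < -5 → ((lim < -5 → ((lim < -5 → ((lim < -5 → ((¬(lim < -5)) ∧ (3*acc ≥ 3*lim + q - 6 ∨ acc = 3*lim - 6) ∧ 3*q = lim - 9)) ∧ ((¬(lim < -5)) → ((3*acc ≥ 3*lim + q - 6 ∨ acc = 3*lim - 6) ∧ 3*q = lim - 9)))) ∧ ((¬(lim < -5)) → ((3*acc ≥ 3*lim + q - 6 ∨ acc = 3*lim - 6) ∧ 3*q = lim - 9)))) ∧ ((¬(lim < -5)) → ((3*acc ≥ 3*lim + q - 6 ∨ acc = 3*lim - 6) ∧ 3*q = lim - 9)))) ∧ ((¬(lim < -5)) → ((3*acc ≥ 3*lim + q - 6 ∨ acc = 3*lim - 6) ∧ 3*q = lim - 9))
Answer: WP = (lim < -5 → ((lim < -5 → ((lim < -5 → ((lim < -5 → ((¬(lim < -5)) ∧ (3*acc ≥ 3*lim + q - 6 ∨ acc = 3*lim - 6) ∧ 3*q = lim - 9)) ∧ ((¬(lim < -5)) → ((3*acc ≥ 3*lim + q - 6 ∨ acc = 3*lim - 6) ∧ 3*q = lim - 9)))) ∧ ((¬(lim < -5)) → ((3*acc ≥ 3*lim + q - 6 ∨ acc = 3*lim - 6) ∧ 3*q = lim - 9)))) ∧ ((¬(lim < -5)) → ((3*acc ≥ 3*lim + q - 6 ∨ acc = 3*lim - 6) ∧ 3*q = lim - 9)))) ∧ ((¬(lim < -5)) → ((3*acc ≥ 3*lim + q - 6 ∨ acc = 3*lim - 6) ∧ 3*q = lim - 9))


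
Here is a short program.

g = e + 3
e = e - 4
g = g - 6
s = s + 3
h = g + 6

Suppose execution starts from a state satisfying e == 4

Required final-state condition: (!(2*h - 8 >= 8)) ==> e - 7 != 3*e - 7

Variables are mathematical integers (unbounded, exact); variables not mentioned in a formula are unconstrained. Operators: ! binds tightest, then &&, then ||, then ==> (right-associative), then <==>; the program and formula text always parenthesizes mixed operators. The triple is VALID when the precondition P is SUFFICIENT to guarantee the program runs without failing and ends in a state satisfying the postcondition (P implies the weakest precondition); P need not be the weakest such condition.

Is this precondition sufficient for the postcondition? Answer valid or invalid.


Working backward. After the program, the postcondition (!(2*h - 8 >= 8)) ==> e - 7 != 3*e - 7 must hold; in canonical form it is (!(2*h >= 16)) ==> 2*e != 0.
Before h := g + 6: (!(2*g >= 4)) ==> 2*e != 0
Before s := s + 3: (!(2*g >= 4)) ==> 2*e != 0
Before g := g - 6: (!(2*g >= 16)) ==> 2*e != 0
Before e := e - 4: (!(2*g >= 16)) ==> 2*e != 8
Before g := e + 3: (!(2*e >= 10)) ==> 2*e != 8
The weakest precondition is (!(2*e >= 10)) ==> 2*e != 8.
Check whether e == 4 implies it.
Countermodel: at the initial state e = 4, the precondition holds but the weakest precondition fails.
Answer: invalid


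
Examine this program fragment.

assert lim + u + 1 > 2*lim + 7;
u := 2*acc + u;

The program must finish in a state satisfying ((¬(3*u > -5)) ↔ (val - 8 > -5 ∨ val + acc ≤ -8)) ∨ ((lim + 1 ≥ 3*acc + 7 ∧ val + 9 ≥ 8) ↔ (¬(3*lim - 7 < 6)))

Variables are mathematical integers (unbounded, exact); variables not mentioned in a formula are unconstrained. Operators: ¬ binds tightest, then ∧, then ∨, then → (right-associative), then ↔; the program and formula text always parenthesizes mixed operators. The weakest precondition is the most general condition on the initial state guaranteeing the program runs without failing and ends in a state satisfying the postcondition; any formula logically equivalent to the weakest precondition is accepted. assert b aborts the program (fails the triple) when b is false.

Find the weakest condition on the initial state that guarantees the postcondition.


Working backward. After the program, the postcondition ((¬(3*u > -5)) ↔ (val - 8 > -5 ∨ val + acc ≤ -8)) ∨ ((lim + 1 ≥ 3*acc + 7 ∧ val + 9 ≥ 8) ↔ (¬(3*lim - 7 < 6))) must hold; in canonical form it is ((¬(3*u > -5)) ↔ (val > 3 ∨ acc + val ≤ -8)) ∨ ((lim ≥ 3*acc + 6 ∧ val ≥ -1) ↔ (¬(3*lim < 13))).
Before u := 2*acc + u: ((¬(6*acc + 3*u > -5)) ↔ (val > 3 ∨ acc + val ≤ -8)) ∨ ((lim ≥ 3*acc + 6 ∧ val ≥ -1) ↔ (¬(3*lim < 13)))
Before assert lim + u + 1 > 2*lim + 7: u > lim + 6 ∧ (((¬(6*acc + 3*u > -5)) ↔ (val > 3 ∨ acc + val ≤ -8)) ∨ ((lim ≥ 3*acc + 6 ∧ val ≥ -1) ↔ (¬(3*lim < 13))))
Answer: WP = u > lim + 6 ∧ (((¬(6*acc + 3*u > -5)) ↔ (val > 3 ∨ acc + val ≤ -8)) ∨ ((lim ≥ 3*acc + 6 ∧ val ≥ -1) ↔ (¬(3*lim < 13))))


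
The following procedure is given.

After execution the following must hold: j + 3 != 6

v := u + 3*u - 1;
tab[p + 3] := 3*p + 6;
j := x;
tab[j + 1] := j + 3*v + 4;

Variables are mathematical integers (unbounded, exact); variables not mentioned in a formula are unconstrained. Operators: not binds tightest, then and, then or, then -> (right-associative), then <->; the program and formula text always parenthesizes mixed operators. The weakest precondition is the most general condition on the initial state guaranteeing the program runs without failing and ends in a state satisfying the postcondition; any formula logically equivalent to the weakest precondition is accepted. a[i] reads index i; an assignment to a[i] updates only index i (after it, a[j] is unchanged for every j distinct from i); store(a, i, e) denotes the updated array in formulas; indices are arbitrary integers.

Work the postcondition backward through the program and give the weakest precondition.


Working backward. After the program, the postcondition j + 3 != 6 must hold; in canonical form it is j != 3.
Before tab[j + 1] := j + 3*v + 4: j != 3
Before j := x: x != 3
Before tab[p + 3] := 3*p + 6: x != 3
Before v := u + 3*u - 1: x != 3
Answer: WP = x != 3


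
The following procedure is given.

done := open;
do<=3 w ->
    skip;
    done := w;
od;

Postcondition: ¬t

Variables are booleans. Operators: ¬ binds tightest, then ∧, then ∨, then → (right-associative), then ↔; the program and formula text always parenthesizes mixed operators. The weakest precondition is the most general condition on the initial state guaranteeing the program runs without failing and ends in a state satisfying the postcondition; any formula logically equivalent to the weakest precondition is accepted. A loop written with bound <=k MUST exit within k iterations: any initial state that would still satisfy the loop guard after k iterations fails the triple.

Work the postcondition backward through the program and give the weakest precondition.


Working backward. After the program, ¬t must hold.
Before the loop (bound <=3), unroll the exhaustion recursion (WP_0 = exit-now case; WP_j = one more guarded iteration, up to j = 3):
  WP_0: (¬w) ∧ (¬t)
  WP_1: (w → ((¬w) ∧ (¬t))) ∧ ((¬w) → (¬t))
  WP_2: (w → ((w → ((¬w) ∧ (¬t))) ∧ ((¬w) → (¬t)))) ∧ ((¬w) → (¬t))
  WP_3: (w → ((w → ((w → ((¬w) ∧ (¬t))) ∧ ((¬w) → (¬t)))) ∧ ((¬w) → (¬t)))) ∧ ((¬w) → (¬t))
So before the loop: (w → ((w → ((w → ((¬w) ∧ (¬t))) ∧ ((¬w) → (¬t)))) ∧ ((¬w) → (¬t)))) ∧ ((¬w) → (¬t))
Before done := open: (w → ((w → ((w → ((¬w) ∧ (¬t))) ∧ ((¬w) → (¬t)))) ∧ ((¬w) → (¬t)))) ∧ ((¬w) → (¬t))
Answer: WP = (w → ((w → ((w → ((¬w) ∧ (¬t))) ∧ ((¬w) → (¬t)))) ∧ ((¬w) → (¬t)))) ∧ ((¬w) → (¬t))


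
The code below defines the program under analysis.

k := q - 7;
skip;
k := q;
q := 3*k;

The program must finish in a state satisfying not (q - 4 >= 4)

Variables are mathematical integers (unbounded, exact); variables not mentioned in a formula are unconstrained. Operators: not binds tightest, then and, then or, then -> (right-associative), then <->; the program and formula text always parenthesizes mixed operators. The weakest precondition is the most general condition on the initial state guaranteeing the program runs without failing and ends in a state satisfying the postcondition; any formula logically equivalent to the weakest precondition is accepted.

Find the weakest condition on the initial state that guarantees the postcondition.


Working backward. After the program, the postcondition not (q - 4 >= 4) must hold; in canonical form it is not (q >= 8).
Before q := 3*k: not (3*k >= 8)
Before k := q: not (3*q >= 8)
Before skip: not (3*q >= 8)
Before k := q - 7: not (3*q >= 8)
Answer: WP = not (3*q >= 8)


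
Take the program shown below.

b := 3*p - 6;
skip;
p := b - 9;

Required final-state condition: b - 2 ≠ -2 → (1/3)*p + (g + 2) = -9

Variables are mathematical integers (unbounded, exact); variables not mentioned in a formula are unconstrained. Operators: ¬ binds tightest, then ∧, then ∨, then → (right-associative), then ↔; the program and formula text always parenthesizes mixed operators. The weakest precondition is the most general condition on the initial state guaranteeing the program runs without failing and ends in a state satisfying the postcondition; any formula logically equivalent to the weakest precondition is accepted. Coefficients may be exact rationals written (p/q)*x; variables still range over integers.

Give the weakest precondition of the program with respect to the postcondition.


Working backward. After the program, the postcondition b - 2 ≠ -2 → (1/3)*p + (g + 2) = -9 must hold; in canonical form it is b ≠ 0 → g + (1/3)*p = -11.
Before p := b - 9: b ≠ 0 → (1/3)*b + g = -8
Before skip: b ≠ 0 → (1/3)*b + g = -8
Before b := 3*p - 6: 3*p ≠ 6 → g + p = -6
Answer: WP = 3*p ≠ 6 → g + p = -6


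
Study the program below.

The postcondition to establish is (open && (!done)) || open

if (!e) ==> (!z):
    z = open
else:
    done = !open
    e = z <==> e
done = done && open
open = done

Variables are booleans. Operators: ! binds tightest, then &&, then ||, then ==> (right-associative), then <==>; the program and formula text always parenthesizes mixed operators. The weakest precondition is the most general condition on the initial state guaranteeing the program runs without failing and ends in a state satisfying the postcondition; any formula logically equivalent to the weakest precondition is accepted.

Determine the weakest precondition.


Working backward. After the program, (open && (!done)) || open must hold.
Before open := done: done
Before done := done && open: done && open
Then branch requires done && open; else branch requires false.
Before the if: (((!e) ==> (!z)) ==> (done && open)) && ((!e) ==> (!z))
Answer: WP = (((!e) ==> (!z)) ==> (done && open)) && ((!e) ==> (!z))


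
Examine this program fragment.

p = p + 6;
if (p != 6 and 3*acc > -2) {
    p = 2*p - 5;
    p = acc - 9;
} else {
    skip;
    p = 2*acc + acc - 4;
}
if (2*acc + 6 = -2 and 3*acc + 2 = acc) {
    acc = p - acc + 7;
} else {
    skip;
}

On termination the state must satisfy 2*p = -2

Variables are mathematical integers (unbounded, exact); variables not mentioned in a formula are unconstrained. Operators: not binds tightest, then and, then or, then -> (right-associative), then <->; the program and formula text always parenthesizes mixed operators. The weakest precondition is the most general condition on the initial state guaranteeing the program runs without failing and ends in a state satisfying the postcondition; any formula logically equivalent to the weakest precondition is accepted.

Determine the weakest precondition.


Working backward. After the program, 2*p = -2 must hold.
Then branch requires 2*p = -2; else branch requires 2*p = -2.
Before the if: ((2*acc = -8 and 2*acc = -2) -> 2*p = -2) and ((not (2*acc = -8 and 2*acc = -2)) -> 2*p = -2)
Then branch requires ((2*acc = -8 and 2*acc = -2) -> 2*acc = 16) and ((not (2*acc = -8 and 2*acc = -2)) -> 2*acc = 16); else branch requires ((2*acc = -8 and 2*acc = -2) -> 6*acc = 6) and ((not (2*acc = -8 and 2*acc = -2)) -> 6*acc = 6).
Before the if: ((p != 6 and 3*acc > -2) -> (((2*acc = -8 and 2*acc = -2) -> 2*acc = 16) and ((not (2*acc = -8 and 2*acc = -2)) -> 2*acc = 16))) and ((not (p != 6 and 3*acc > -2)) -> (((2*acc = -8 and 2*acc = -2) -> 6*acc = 6) and ((not (2*acc = -8 and 2*acc = -2)) -> 6*acc = 6)))
Before p := p + 6: ((p != 0 and 3*acc > -2) -> (((2*acc = -8 and 2*acc = -2) -> 2*acc = 16) and ((not (2*acc = -8 and 2*acc = -2)) -> 2*acc = 16))) and ((not (p != 0 and 3*acc > -2)) -> (((2*acc = -8 and 2*acc = -2) -> 6*acc = 6) and ((not (2*acc = -8 and 2*acc = -2)) -> 6*acc = 6)))
Answer: WP = ((p != 0 and 3*acc > -2) -> (((2*acc = -8 and 2*acc = -2) -> 2*acc = 16) and ((not (2*acc = -8 and 2*acc = -2)) -> 2*acc = 16))) and ((not (p != 0 and 3*acc > -2)) -> (((2*acc = -8 and 2*acc = -2) -> 6*acc = 6) and ((not (2*acc = -8 and 2*acc = -2)) -> 6*acc = 6)))


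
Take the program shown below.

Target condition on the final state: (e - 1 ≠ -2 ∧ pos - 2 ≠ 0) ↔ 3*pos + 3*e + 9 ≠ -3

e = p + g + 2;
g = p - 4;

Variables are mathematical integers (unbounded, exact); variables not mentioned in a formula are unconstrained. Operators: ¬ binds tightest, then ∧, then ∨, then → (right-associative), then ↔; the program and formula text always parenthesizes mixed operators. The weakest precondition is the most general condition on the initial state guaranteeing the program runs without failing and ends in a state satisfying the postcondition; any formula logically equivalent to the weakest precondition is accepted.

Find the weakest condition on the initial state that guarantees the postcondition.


Working backward. After the program, the postcondition (e - 1 ≠ -2 ∧ pos - 2 ≠ 0) ↔ 3*pos + 3*e + 9 ≠ -3 must hold; in canonical form it is (e ≠ -1 ∧ pos ≠ 2) ↔ 3*e + 3*pos ≠ -12.
Before g := p - 4: (e ≠ -1 ∧ pos ≠ 2) ↔ 3*e + 3*pos ≠ -12
Before e := p + g + 2: (g + p ≠ -3 ∧ pos ≠ 2) ↔ 3*g + 3*p + 3*pos ≠ -18
Answer: WP = (g + p ≠ -3 ∧ pos ≠ 2) ↔ 3*g + 3*p + 3*pos ≠ -18


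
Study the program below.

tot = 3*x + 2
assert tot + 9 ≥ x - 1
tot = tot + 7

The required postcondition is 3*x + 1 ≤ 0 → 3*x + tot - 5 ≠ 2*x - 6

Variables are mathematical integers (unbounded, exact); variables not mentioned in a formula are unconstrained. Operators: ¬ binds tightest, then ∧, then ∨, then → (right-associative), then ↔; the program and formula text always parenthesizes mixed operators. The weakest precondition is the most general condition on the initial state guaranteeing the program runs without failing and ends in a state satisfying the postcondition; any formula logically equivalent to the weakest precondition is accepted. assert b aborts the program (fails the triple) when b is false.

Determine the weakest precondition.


Working backward. After the program, the postcondition 3*x + 1 ≤ 0 → 3*x + tot - 5 ≠ 2*x - 6 must hold; in canonical form it is 3*x ≤ -1 → tot + x ≠ -1.
Before tot := tot + 7: 3*x ≤ -1 → tot + x ≠ -8
Before assert tot + 9 ≥ x - 1: tot ≥ x - 10 ∧ (3*x ≤ -1 → tot + x ≠ -8)
Before tot := 3*x + 2: 2*x ≥ -12 ∧ (3*x ≤ -1 → 4*x ≠ -10)
Answer: WP = 2*x ≥ -12 ∧ (3*x ≤ -1 → 4*x ≠ -10)


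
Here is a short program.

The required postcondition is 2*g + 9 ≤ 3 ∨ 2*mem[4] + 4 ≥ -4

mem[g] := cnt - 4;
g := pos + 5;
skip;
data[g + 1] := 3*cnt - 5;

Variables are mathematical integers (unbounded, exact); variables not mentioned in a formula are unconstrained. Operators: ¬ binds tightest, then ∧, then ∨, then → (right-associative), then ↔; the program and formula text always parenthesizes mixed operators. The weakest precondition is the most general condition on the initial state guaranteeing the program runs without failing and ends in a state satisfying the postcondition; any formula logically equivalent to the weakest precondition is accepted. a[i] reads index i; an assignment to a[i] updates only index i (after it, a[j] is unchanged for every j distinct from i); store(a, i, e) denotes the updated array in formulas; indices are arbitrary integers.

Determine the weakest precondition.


Working backward. After the program, the postcondition 2*g + 9 ≤ 3 ∨ 2*mem[4] + 4 ≥ -4 must hold; in canonical form it is 2*g ≤ -6 ∨ 2*mem[4] ≥ -8.
Before data[g + 1] := 3*cnt - 5: 2*g ≤ -6 ∨ 2*mem[4] ≥ -8
Before skip: 2*g ≤ -6 ∨ 2*mem[4] ≥ -8
Before g := pos + 5: 2*pos ≤ -16 ∨ 2*mem[4] ≥ -8
Before mem[g] := cnt - 4: 2*pos ≤ -16 ∨ 2*store(mem, g, cnt - 4)[4] ≥ -8
Answer: WP = 2*pos ≤ -16 ∨ 2*store(mem, g, cnt - 4)[4] ≥ -8


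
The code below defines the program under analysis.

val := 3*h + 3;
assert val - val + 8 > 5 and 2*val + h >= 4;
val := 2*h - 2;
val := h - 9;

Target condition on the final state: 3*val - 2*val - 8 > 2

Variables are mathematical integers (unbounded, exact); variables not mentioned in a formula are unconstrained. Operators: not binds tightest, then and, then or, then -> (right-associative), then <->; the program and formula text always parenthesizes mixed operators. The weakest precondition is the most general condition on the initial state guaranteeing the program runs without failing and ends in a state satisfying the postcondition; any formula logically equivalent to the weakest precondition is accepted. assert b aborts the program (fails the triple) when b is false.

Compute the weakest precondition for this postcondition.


Working backward. After the program, the postcondition 3*val - 2*val - 8 > 2 must hold; in canonical form it is val > 10.
Before val := h - 9: h > 19
Before val := 2*h - 2: h > 19
Before assert val - val + 8 > 5 and 2*val + h >= 4: h + 2*val >= 4 and h > 19
Before val := 3*h + 3: 7*h >= -2 and h > 19
Answer: WP = 7*h >= -2 and h > 19


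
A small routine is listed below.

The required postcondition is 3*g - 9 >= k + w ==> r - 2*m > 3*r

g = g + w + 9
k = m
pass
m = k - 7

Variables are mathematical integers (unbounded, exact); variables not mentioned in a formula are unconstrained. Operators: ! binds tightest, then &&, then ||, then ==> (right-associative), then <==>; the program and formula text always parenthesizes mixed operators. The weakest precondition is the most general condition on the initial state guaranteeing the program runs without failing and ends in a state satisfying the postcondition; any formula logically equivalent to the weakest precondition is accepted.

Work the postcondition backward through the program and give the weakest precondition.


Working backward. After the program, the postcondition 3*g - 9 >= k + w ==> r - 2*m > 3*r must hold; in canonical form it is 3*g >= k + w + 9 ==> 2*m + 2*r < 0.
Before m := k - 7: 3*g >= k + w + 9 ==> 2*k + 2*r < 14
Before skip: 3*g >= k + w + 9 ==> 2*k + 2*r < 14
Before k := m: 3*g >= m + w + 9 ==> 2*m + 2*r < 14
Before g := g + w + 9: 3*g + 2*w >= m - 18 ==> 2*m + 2*r < 14
Answer: WP = 3*g + 2*w >= m - 18 ==> 2*m + 2*r < 14


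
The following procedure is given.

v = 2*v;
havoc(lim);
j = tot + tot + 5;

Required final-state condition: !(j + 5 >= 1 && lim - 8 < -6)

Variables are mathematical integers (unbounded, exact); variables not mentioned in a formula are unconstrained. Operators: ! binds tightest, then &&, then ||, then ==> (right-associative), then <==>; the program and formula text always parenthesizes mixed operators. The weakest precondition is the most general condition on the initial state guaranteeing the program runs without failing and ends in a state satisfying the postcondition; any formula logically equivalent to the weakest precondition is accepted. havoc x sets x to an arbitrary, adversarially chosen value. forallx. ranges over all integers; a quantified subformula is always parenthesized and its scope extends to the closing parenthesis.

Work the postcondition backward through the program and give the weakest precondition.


Working backward. After the program, the postcondition !(j + 5 >= 1 && lim - 8 < -6) must hold; in canonical form it is !(j >= -4 && lim < 2).
Before j := tot + tot + 5: !(2*tot >= -9 && lim < 2)
Before havoc lim: forall lim_1. (!(2*tot >= -9 && lim_1 < 2))
Before v := 2*v: forall lim_1. (!(2*tot >= -9 && lim_1 < 2))
Answer: WP = forall lim_1. (!(2*tot >= -9 && lim_1 < 2))


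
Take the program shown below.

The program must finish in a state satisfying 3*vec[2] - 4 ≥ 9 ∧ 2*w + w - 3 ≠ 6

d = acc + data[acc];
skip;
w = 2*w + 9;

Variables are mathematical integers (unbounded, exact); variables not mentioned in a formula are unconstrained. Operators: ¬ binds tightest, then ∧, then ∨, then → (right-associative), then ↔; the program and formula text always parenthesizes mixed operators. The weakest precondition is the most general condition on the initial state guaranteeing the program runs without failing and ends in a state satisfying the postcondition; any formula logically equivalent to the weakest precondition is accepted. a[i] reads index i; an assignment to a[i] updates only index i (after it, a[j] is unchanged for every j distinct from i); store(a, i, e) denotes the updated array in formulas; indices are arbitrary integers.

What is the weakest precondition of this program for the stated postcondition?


Working backward. After the program, the postcondition 3*vec[2] - 4 ≥ 9 ∧ 2*w + w - 3 ≠ 6 must hold; in canonical form it is 3*vec[2] ≥ 13 ∧ 3*w ≠ 9.
Before w := 2*w + 9: 3*vec[2] ≥ 13 ∧ 6*w ≠ -18
Before skip: 3*vec[2] ≥ 13 ∧ 6*w ≠ -18
Before d := acc + data[acc]: 3*vec[2] ≥ 13 ∧ 6*w ≠ -18
Answer: WP = 3*vec[2] ≥ 13 ∧ 6*w ≠ -18


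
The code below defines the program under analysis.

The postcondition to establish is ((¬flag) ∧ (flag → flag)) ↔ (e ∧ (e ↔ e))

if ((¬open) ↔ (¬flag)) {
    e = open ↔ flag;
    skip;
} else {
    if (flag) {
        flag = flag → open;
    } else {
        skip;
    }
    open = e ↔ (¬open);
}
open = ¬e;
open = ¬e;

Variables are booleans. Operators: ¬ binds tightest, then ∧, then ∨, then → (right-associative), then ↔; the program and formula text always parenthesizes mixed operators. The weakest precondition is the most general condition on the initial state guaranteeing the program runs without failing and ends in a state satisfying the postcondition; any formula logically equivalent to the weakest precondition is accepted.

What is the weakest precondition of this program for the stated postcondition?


Working backward. After the program, the postcondition ((¬flag) ∧ (flag → flag)) ↔ (e ∧ (e ↔ e)) must hold; in canonical form it is (¬flag) ↔ e.
Before open := ¬e: (¬flag) ↔ e
Before open := ¬e: (¬flag) ↔ e
Then branch requires (¬flag) ↔ (open ↔ flag); else branch requires (flag → ((¬(flag → open)) ↔ e)) ∧ ((¬flag) → ((¬flag) ↔ e)).
Before the if: (((¬open) ↔ (¬flag)) → ((¬flag) ↔ (open ↔ flag))) ∧ ((¬((¬open) ↔ (¬flag))) → ((flag → ((¬(flag → open)) ↔ e)) ∧ ((¬flag) → ((¬flag) ↔ e))))
Answer: WP = (((¬open) ↔ (¬flag)) → ((¬flag) ↔ (open ↔ flag))) ∧ ((¬((¬open) ↔ (¬flag))) → ((flag → ((¬(flag → open)) ↔ e)) ∧ ((¬flag) → ((¬flag) ↔ e))))


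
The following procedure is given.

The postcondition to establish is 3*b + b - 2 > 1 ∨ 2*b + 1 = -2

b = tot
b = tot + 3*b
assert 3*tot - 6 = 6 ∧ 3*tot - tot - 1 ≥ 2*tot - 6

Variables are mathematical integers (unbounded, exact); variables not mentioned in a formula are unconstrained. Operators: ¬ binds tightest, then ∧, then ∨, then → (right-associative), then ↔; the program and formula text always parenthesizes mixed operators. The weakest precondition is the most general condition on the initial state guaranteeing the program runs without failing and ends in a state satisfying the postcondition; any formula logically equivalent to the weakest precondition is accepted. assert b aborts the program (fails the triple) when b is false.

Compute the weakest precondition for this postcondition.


Working backward. After the program, the postcondition 3*b + b - 2 > 1 ∨ 2*b + 1 = -2 must hold; in canonical form it is 4*b > 3 ∨ 2*b = -3.
Before assert 3*tot - 6 = 6 ∧ 3*tot - tot - 1 ≥ 2*tot - 6: 3*tot = 12 ∧ (4*b > 3 ∨ 2*b = -3)
Before b := tot + 3*b: 3*tot = 12 ∧ (12*b + 4*tot > 3 ∨ 6*b + 2*tot = -3)
Before b := tot: 3*tot = 12 ∧ (16*tot > 3 ∨ 8*tot = -3)
Answer: WP = 3*tot = 12 ∧ (16*tot > 3 ∨ 8*tot = -3)
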